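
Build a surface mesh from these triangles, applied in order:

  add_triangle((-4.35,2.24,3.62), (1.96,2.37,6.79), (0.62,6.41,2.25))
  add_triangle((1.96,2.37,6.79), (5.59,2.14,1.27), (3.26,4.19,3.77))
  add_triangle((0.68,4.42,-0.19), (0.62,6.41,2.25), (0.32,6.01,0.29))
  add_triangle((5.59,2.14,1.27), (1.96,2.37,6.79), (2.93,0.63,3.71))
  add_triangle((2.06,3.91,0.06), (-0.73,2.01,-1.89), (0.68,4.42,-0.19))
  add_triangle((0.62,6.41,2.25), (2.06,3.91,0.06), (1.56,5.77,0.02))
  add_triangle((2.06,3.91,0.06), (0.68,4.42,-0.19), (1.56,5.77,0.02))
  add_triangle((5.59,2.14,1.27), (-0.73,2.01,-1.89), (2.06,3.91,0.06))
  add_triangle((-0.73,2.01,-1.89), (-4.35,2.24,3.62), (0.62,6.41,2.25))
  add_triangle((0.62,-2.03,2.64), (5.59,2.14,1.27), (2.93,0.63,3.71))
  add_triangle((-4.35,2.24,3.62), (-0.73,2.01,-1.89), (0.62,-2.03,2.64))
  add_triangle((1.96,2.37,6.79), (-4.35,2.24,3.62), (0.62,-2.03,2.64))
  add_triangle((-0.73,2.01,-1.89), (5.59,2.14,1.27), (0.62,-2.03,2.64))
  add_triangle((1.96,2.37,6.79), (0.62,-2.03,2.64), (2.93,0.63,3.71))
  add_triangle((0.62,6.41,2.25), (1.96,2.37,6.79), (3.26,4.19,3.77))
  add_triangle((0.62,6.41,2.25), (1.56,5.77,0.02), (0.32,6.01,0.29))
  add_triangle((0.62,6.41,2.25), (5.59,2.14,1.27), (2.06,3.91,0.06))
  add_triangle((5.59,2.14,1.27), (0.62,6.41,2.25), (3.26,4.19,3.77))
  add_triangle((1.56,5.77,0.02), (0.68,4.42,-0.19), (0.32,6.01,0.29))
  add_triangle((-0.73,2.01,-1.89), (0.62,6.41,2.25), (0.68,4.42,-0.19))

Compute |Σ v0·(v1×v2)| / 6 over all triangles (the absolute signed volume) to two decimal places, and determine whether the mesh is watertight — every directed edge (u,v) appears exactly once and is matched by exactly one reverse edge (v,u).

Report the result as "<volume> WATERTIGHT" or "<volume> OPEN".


Per-triangle v0·(v1×v2)/6:
  t1: +34.3075
  t2: +12.8193
  t3: -0.9770
  t4: +7.5002
  t5: +1.7632
  t6: +2.1983
  t7: +0.1750
  t8: +4.1437
  t9: +15.4614
  t10: +5.2861
  t11: -0.6413
  t12: +18.1766
  t13: -1.6886
  t14: +6.3164
  t15: +13.9196
  t16: +2.5075
  t17: +8.4800
  t18: +11.6403
  t19: +0.3910
  t20: +2.4200
Σ = +144.1990 → |volume| = 144.20

Directed edges: 60 total, each appears once with its reverse present → watertight.

144.20 WATERTIGHT


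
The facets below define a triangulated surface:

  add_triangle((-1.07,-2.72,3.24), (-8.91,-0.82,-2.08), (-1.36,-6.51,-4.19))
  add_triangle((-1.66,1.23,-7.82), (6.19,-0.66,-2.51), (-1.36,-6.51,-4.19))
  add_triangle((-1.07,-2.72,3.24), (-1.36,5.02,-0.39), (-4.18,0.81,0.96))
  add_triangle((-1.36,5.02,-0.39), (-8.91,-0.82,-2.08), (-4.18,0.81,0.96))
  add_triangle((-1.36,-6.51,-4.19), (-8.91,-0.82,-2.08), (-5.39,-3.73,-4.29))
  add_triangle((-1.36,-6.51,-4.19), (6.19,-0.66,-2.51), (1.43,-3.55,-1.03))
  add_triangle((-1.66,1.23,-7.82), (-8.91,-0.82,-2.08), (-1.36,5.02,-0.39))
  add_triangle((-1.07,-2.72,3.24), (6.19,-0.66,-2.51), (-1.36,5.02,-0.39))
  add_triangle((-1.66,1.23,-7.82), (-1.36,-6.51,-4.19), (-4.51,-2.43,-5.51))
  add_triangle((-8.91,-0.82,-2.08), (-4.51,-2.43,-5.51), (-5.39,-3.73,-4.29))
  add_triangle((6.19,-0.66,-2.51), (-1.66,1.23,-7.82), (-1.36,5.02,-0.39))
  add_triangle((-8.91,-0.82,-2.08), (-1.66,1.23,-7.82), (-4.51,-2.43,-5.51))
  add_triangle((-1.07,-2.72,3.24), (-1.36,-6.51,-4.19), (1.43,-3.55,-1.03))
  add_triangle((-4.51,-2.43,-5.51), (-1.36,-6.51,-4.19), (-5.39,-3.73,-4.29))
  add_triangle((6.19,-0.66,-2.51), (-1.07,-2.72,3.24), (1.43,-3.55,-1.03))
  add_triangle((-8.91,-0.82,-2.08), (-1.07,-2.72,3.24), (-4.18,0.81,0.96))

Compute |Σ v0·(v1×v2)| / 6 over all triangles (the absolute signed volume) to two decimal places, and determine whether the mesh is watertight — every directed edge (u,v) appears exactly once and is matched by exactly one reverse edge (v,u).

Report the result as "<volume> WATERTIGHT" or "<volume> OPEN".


390.18 WATERTIGHT

Per-triangle v0·(v1×v2)/6:
  t1: +48.1639
  t2: +63.4625
  t3: +8.4896
  t4: +14.9193
  t5: +10.1479
  t6: +13.5288
  t7: +56.6395
  t8: +11.3603
  t9: +29.1893
  t10: +12.3337
  t11: +41.6922
  t12: +31.3918
  t13: +12.4422
  t14: +11.5363
  t15: +11.1519
  t16: +13.7273
Σ = +390.1765 → |volume| = 390.18

Directed edges: 48 total, each appears once with its reverse present → watertight.


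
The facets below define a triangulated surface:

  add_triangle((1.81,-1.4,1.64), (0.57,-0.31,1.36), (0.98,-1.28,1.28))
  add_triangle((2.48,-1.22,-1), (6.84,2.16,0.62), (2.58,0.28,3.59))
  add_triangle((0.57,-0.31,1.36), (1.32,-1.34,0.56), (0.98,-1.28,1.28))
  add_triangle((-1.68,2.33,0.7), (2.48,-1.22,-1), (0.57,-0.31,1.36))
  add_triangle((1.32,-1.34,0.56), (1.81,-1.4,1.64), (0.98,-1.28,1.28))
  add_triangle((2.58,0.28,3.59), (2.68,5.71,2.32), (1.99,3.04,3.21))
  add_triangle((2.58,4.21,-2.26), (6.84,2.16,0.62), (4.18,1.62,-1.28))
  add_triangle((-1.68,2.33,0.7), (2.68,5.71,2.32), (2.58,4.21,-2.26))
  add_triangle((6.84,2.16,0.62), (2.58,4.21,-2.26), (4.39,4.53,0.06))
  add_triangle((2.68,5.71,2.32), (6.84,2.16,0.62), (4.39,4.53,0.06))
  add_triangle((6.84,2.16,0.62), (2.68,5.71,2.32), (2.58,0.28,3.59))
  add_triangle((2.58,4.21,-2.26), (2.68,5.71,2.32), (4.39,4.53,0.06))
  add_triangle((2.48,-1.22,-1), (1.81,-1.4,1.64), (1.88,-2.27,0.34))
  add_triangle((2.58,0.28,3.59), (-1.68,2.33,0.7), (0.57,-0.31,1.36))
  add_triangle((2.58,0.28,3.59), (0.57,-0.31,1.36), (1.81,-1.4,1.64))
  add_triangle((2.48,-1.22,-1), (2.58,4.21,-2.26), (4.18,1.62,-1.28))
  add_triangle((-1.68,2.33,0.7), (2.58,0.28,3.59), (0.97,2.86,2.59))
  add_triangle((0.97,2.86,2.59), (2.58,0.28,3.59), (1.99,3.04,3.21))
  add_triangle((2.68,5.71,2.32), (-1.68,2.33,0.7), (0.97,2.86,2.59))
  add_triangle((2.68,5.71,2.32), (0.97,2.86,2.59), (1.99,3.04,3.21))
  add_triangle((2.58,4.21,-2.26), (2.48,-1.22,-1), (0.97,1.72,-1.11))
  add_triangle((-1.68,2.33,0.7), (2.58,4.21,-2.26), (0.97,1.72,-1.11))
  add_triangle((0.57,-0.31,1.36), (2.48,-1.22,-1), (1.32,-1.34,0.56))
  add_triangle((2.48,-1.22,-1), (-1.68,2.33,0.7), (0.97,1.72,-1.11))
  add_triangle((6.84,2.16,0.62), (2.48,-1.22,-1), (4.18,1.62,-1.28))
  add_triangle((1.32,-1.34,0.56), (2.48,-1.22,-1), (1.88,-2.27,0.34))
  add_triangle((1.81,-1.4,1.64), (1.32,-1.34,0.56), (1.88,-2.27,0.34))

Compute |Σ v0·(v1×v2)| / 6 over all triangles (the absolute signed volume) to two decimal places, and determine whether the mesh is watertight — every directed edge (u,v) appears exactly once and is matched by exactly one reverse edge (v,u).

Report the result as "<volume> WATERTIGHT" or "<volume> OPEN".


88.94 OPEN

Per-triangle v0·(v1×v2)/6:
  t1: +0.1483
  t2: +8.4107
  t3: -0.1212
  t4: -0.9883
  t5: +0.1379
  t6: +2.7387
  t7: +5.5680
  t8: +10.6222
  t9: +7.6295
  t10: +9.3175
  t11: +19.8746
  t12: +7.5307
  t13: +1.0863
  t14: +1.0981
  t15: +0.5296
  t16: +2.7717
  t17: +2.2584
  t18: +0.9838
  t19: +3.8566
  t20: +1.4651
  t21: +0.5204
  t22: +0.5221
  t23: -0.4405
  t24: -0.4673
  t25: +4.2071
  t26: -0.2938
  t27: -0.0253
Σ = +88.9409 → |volume| = 88.94

Directed edges: 81 total; 3 unmatched, e.g. (2.58,0.28,3.59)→(2.48,-1.22,-1) → open.


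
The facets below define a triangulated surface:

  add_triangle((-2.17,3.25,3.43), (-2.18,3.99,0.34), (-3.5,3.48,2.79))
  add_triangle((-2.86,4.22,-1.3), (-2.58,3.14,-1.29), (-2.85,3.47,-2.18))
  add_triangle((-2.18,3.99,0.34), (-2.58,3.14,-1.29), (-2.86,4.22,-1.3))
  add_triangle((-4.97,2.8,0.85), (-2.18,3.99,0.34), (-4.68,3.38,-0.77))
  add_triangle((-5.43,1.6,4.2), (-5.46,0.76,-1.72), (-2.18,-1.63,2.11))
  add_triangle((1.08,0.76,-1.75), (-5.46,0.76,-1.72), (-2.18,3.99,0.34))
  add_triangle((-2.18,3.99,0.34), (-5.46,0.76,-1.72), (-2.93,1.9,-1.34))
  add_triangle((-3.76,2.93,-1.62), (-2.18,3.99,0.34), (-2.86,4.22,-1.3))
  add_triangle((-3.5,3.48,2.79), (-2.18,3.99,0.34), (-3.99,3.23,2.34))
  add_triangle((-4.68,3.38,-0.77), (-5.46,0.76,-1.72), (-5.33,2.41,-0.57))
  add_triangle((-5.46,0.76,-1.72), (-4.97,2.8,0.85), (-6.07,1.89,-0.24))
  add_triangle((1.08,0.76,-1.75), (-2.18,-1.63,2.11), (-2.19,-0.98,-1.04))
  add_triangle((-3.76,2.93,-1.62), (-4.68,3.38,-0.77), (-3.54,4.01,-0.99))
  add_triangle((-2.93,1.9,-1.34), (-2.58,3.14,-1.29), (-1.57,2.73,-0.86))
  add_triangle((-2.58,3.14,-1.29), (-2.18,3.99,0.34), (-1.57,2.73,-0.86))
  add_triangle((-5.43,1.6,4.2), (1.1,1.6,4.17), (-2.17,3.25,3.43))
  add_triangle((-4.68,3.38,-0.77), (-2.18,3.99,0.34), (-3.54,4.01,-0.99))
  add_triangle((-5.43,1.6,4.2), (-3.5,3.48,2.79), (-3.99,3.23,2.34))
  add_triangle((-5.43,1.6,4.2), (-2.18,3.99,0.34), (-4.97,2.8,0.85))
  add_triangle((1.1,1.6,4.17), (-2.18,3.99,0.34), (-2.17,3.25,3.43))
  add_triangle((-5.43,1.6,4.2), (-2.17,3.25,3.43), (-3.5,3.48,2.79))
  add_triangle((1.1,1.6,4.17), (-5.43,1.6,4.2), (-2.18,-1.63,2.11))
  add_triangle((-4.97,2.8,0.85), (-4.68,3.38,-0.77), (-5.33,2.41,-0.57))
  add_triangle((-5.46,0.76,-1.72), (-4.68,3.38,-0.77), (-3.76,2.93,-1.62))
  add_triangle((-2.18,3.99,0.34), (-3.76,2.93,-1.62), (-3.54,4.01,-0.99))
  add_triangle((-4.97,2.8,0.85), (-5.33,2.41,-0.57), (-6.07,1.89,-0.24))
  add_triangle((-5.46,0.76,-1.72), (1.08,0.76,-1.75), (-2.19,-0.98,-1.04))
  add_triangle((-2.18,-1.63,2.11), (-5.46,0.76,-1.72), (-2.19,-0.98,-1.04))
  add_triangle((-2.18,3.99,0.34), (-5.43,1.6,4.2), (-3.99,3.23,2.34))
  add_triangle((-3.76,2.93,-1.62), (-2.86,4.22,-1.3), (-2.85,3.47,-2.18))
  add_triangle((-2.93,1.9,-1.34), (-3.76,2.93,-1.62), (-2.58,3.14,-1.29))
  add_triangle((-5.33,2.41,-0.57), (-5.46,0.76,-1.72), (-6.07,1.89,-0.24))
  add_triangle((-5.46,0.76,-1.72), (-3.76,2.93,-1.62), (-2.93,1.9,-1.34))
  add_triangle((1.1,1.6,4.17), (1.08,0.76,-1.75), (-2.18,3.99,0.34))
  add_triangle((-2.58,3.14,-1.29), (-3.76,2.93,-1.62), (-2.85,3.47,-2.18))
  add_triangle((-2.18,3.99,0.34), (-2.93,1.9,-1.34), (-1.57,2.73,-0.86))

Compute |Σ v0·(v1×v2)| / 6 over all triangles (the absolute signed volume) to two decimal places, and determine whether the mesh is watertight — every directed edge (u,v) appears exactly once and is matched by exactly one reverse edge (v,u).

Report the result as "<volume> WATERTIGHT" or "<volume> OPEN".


Per-triangle v0·(v1×v2)/6:
  t1: +2.6982
  t2: -0.2401
  t3: -0.3798
  t4: +3.5724
  t5: +12.5477
  t6: +7.8628
  t7: -2.7931
  t8: +1.6937
  t9: +1.4947
  t10: +1.6847
  t11: -0.9106
  t12: +0.2229
  t13: +1.0670
  t14: +0.0097
  t15: +0.5469
  t16: +8.8121
  t17: +1.5599
  t18: +1.8076
  t19: +7.4442
  t20: +5.1971
  t21: +3.6859
  t22: +11.0632
  t23: +1.6834
  t24: +2.6238
  t25: -0.2348
  t26: +1.2497
  t27: +2.7339
  t28: +3.8859
  t29: +0.2421
  t30: +1.1350
  t31: +0.0978
  t32: +1.4835
  t33: +0.3218
  t34: +6.3933
  t35: -0.5343
  t36: -1.2963
Σ = +88.4320 → |volume| = 88.43

Directed edges: 108 total; 6 unmatched, e.g. (-5.43,1.6,4.2)→(-5.46,0.76,-1.72) → open.

88.43 OPEN


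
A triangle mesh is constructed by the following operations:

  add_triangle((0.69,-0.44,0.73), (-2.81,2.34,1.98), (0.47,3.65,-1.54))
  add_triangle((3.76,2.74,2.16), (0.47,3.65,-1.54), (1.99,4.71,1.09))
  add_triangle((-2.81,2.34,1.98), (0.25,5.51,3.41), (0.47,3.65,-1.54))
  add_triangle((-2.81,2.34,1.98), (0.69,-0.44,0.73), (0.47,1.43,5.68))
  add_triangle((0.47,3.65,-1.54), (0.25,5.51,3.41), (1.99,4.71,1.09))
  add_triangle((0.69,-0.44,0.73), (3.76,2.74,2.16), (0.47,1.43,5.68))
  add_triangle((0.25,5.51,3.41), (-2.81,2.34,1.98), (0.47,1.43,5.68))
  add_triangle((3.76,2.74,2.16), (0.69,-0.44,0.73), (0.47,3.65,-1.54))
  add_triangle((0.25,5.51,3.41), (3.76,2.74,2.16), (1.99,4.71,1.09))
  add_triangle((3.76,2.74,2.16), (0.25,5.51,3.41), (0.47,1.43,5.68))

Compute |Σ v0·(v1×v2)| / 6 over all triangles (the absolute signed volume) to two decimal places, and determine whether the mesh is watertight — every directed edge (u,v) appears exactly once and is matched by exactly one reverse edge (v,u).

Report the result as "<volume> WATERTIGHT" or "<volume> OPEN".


Per-triangle v0·(v1×v2)/6:
  t1: -2.3781
  t2: +3.5873
  t3: +10.0248
  t4: +0.6585
  t5: +5.6868
  t6: +3.4238
  t7: +13.0390
  t8: +0.3779
  t9: +6.8503
  t10: +15.8367
Σ = +57.1069 → |volume| = 57.11

Directed edges: 30 total, each appears once with its reverse present → watertight.

57.11 WATERTIGHT


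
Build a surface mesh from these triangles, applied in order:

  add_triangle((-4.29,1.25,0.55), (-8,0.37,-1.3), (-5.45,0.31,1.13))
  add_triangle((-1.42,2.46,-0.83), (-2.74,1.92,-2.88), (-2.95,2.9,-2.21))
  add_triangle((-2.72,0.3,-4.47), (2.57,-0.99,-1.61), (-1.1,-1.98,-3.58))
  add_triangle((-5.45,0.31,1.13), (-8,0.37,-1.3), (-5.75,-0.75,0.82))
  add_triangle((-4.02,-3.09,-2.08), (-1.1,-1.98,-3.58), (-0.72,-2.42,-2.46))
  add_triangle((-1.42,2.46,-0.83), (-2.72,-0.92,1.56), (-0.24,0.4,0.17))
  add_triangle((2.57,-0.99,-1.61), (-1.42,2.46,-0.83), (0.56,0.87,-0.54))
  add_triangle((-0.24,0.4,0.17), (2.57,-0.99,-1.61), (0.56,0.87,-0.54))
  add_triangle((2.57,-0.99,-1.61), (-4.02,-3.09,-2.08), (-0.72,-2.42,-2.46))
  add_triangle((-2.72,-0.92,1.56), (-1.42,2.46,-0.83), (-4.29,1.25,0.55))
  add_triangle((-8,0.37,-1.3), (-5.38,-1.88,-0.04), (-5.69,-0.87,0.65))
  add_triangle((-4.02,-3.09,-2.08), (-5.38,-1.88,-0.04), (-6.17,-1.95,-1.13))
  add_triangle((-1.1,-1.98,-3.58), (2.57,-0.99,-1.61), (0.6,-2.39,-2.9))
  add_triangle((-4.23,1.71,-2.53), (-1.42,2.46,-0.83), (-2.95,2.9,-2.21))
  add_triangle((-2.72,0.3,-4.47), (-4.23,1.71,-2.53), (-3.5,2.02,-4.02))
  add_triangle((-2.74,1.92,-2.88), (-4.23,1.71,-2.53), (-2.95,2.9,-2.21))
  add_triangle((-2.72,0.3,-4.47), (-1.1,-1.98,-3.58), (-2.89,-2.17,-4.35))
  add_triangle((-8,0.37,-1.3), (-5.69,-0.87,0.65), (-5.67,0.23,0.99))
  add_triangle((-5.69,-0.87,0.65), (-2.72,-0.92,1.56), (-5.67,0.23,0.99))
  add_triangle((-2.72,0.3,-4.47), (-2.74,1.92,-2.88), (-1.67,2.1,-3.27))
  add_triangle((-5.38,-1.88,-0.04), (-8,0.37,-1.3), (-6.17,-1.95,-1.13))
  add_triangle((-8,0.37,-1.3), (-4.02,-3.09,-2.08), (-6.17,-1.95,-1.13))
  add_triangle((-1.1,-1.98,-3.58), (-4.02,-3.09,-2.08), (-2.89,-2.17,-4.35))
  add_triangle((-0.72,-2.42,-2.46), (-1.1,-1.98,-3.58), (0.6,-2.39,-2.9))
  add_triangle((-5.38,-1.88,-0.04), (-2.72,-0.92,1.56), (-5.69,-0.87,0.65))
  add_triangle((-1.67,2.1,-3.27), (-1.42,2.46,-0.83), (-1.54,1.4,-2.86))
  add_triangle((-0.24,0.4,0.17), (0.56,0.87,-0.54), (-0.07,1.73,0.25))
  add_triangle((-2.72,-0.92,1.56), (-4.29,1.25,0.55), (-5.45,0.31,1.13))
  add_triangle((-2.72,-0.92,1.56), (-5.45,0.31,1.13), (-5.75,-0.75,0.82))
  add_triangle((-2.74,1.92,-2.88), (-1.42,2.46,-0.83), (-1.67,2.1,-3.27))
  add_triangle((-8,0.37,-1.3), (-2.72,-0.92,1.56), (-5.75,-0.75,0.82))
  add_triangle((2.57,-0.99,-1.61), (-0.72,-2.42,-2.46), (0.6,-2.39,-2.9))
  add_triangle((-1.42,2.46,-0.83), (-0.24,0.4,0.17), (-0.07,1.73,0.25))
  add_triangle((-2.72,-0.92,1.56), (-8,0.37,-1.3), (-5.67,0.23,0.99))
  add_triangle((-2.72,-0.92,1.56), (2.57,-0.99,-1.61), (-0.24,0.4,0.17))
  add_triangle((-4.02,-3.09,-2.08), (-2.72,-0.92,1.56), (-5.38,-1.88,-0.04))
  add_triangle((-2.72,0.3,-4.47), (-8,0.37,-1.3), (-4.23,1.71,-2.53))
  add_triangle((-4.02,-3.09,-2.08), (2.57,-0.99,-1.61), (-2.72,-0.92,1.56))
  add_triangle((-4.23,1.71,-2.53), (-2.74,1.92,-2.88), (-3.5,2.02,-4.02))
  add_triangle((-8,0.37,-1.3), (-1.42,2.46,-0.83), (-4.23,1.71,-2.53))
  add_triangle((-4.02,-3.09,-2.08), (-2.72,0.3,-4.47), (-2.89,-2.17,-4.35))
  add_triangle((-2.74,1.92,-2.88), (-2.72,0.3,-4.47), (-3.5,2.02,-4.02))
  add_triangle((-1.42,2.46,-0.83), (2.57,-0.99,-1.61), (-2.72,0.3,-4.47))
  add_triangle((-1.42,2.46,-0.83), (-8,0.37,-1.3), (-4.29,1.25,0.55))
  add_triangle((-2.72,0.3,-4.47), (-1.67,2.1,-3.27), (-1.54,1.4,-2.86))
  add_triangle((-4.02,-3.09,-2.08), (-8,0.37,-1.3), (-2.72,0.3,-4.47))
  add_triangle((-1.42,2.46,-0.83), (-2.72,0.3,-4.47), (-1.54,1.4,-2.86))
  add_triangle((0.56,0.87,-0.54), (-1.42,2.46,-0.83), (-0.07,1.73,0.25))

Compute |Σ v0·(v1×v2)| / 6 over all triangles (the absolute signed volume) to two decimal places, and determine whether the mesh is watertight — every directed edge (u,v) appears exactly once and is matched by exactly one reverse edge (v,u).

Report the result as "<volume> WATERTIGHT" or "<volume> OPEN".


97.08 WATERTIGHT

Per-triangle v0·(v1×v2)/6:
  t1: +2.7298
  t2: +0.3439
  t3: +4.9893
  t4: +2.8659
  t5: +2.1787
  t6: +0.4018
  t7: +0.6447
  t8: +0.0341
  t9: +0.4710
  t10: +0.5330
  t11: +3.2090
  t12: +2.0170
  t13: +1.3489
  t14: +0.6157
  t15: +2.2989
  t16: +1.2389
  t17: +2.3800
  t18: +2.8202
  t19: +1.4632
  t20: +1.7949
  t21: +2.8480
  t22: +3.6960
  t23: +2.2736
  t24: +0.9257
  t25: +1.5657
  t26: -0.3204
  t27: -0.0237
  t28: +0.5787
  t29: +1.3378
  t30: +1.2946
  t31: -0.2656
  t32: +0.2244
  t33: +0.1192
  t34: -2.5792
  t35: -0.0024
  t36: +2.3318
  t37: +7.7052
  t38: +3.5898
  t39: +0.5739
  t40: +4.6725
  t41: +4.4671
  t42: +0.0680
  t43: +5.6097
  t44: +4.8216
  t45: -0.0072
  t46: +17.9253
  t47: -1.1823
  t48: +0.4569
Σ = +97.0837 → |volume| = 97.08

Directed edges: 144 total, each appears once with its reverse present → watertight.


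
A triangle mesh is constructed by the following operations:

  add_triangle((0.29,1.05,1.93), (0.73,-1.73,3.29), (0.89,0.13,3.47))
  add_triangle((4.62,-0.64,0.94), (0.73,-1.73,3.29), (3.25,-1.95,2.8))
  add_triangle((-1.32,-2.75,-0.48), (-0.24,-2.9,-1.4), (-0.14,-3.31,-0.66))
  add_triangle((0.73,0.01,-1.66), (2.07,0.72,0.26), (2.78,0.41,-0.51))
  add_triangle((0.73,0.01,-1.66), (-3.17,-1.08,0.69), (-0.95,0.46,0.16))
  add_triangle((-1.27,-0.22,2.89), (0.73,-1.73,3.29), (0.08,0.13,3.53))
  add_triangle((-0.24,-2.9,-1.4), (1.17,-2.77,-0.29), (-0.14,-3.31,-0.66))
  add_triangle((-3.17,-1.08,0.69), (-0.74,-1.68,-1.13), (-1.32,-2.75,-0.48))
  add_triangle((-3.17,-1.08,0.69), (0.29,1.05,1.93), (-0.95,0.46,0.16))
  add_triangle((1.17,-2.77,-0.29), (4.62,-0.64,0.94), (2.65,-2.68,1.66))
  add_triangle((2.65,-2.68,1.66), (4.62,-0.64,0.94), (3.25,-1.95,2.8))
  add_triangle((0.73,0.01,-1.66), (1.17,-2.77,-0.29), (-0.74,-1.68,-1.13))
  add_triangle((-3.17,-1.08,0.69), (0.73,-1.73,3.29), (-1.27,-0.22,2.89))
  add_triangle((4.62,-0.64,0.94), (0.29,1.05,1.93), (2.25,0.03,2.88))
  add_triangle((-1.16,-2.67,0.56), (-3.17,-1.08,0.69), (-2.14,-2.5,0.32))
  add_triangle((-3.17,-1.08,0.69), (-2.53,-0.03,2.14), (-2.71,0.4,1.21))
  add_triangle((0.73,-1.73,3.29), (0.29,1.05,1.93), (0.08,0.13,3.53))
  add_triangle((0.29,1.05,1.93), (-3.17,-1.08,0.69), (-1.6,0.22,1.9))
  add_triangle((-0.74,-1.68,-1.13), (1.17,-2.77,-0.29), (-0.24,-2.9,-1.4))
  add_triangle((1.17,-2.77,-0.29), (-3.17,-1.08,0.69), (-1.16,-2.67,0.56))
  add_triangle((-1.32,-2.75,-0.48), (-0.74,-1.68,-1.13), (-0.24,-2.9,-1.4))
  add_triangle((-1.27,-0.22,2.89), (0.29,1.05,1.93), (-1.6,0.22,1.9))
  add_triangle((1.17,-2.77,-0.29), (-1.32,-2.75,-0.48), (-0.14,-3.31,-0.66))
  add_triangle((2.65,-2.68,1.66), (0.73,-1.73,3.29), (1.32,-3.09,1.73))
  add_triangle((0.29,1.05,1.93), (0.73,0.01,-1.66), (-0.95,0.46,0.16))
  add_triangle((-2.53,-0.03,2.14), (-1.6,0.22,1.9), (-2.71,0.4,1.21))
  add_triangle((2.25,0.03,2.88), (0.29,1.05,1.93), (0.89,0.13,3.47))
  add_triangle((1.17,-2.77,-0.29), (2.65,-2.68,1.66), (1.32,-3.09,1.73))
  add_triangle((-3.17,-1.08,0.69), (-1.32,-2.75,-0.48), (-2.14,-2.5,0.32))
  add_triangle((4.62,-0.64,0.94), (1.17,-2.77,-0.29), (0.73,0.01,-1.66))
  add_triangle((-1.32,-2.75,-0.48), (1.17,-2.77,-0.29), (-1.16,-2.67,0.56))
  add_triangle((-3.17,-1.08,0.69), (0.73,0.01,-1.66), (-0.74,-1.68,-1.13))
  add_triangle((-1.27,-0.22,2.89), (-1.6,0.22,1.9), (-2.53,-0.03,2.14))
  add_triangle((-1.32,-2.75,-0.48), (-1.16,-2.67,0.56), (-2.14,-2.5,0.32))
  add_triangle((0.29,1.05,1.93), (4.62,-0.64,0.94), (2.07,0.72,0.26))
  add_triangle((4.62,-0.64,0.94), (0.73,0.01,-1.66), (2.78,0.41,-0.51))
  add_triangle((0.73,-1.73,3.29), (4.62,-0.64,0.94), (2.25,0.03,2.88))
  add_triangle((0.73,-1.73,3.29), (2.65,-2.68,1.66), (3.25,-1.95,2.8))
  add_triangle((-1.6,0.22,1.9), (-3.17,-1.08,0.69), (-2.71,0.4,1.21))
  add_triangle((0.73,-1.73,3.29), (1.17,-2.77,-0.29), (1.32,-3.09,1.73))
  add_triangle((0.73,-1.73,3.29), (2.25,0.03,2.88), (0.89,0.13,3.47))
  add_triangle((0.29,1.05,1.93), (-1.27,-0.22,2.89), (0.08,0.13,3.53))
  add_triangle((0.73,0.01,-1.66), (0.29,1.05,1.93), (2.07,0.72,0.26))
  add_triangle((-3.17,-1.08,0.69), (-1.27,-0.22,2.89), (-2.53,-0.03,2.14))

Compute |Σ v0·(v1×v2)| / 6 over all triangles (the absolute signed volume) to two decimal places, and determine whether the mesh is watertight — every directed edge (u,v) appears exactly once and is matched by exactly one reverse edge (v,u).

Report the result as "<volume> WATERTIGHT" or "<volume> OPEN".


44.16 OPEN

Per-triangle v0·(v1×v2)/6:
  t1: +0.2841
  t2: +0.9454
  t3: +0.5501
  t4: +0.2643
  t5: +0.6274
  t6: +1.5804
  t7: +0.5665
  t8: +0.9902
  t9: +0.8487
  t10: +3.1911
  t11: +2.5146
  t12: +1.4350
  t13: +3.1198
  t14: +1.5410
  t15: +0.4629
  t16: +0.8386
  t17: +0.6457
  t18: -0.0259
  t19: -0.0885
  t20: -0.5573
  t21: +0.4146
  t22: +0.6410
  t23: +0.2227
  t24: +1.8002
  t25: +0.4036
  t26: +0.2087
  t27: +0.8453
  t28: +1.4258
  t29: +0.5407
  t30: +3.6769
  t31: +1.1647
  t32: +0.9696
  t33: +0.2302
  t34: +0.4842
  t35: +1.5857
  t36: +1.0152
  t37: +3.8645
  t38: +2.0072
  t39: -0.8342
  t40: +0.0245
  t41: +1.6250
  t42: +0.7219
  t43: +0.4142
  t44: +0.9702
Σ = +44.1567 → |volume| = 44.16

Directed edges: 132 total; 6 unmatched, e.g. (2.07,0.72,0.26)→(2.78,0.41,-0.51) → open.


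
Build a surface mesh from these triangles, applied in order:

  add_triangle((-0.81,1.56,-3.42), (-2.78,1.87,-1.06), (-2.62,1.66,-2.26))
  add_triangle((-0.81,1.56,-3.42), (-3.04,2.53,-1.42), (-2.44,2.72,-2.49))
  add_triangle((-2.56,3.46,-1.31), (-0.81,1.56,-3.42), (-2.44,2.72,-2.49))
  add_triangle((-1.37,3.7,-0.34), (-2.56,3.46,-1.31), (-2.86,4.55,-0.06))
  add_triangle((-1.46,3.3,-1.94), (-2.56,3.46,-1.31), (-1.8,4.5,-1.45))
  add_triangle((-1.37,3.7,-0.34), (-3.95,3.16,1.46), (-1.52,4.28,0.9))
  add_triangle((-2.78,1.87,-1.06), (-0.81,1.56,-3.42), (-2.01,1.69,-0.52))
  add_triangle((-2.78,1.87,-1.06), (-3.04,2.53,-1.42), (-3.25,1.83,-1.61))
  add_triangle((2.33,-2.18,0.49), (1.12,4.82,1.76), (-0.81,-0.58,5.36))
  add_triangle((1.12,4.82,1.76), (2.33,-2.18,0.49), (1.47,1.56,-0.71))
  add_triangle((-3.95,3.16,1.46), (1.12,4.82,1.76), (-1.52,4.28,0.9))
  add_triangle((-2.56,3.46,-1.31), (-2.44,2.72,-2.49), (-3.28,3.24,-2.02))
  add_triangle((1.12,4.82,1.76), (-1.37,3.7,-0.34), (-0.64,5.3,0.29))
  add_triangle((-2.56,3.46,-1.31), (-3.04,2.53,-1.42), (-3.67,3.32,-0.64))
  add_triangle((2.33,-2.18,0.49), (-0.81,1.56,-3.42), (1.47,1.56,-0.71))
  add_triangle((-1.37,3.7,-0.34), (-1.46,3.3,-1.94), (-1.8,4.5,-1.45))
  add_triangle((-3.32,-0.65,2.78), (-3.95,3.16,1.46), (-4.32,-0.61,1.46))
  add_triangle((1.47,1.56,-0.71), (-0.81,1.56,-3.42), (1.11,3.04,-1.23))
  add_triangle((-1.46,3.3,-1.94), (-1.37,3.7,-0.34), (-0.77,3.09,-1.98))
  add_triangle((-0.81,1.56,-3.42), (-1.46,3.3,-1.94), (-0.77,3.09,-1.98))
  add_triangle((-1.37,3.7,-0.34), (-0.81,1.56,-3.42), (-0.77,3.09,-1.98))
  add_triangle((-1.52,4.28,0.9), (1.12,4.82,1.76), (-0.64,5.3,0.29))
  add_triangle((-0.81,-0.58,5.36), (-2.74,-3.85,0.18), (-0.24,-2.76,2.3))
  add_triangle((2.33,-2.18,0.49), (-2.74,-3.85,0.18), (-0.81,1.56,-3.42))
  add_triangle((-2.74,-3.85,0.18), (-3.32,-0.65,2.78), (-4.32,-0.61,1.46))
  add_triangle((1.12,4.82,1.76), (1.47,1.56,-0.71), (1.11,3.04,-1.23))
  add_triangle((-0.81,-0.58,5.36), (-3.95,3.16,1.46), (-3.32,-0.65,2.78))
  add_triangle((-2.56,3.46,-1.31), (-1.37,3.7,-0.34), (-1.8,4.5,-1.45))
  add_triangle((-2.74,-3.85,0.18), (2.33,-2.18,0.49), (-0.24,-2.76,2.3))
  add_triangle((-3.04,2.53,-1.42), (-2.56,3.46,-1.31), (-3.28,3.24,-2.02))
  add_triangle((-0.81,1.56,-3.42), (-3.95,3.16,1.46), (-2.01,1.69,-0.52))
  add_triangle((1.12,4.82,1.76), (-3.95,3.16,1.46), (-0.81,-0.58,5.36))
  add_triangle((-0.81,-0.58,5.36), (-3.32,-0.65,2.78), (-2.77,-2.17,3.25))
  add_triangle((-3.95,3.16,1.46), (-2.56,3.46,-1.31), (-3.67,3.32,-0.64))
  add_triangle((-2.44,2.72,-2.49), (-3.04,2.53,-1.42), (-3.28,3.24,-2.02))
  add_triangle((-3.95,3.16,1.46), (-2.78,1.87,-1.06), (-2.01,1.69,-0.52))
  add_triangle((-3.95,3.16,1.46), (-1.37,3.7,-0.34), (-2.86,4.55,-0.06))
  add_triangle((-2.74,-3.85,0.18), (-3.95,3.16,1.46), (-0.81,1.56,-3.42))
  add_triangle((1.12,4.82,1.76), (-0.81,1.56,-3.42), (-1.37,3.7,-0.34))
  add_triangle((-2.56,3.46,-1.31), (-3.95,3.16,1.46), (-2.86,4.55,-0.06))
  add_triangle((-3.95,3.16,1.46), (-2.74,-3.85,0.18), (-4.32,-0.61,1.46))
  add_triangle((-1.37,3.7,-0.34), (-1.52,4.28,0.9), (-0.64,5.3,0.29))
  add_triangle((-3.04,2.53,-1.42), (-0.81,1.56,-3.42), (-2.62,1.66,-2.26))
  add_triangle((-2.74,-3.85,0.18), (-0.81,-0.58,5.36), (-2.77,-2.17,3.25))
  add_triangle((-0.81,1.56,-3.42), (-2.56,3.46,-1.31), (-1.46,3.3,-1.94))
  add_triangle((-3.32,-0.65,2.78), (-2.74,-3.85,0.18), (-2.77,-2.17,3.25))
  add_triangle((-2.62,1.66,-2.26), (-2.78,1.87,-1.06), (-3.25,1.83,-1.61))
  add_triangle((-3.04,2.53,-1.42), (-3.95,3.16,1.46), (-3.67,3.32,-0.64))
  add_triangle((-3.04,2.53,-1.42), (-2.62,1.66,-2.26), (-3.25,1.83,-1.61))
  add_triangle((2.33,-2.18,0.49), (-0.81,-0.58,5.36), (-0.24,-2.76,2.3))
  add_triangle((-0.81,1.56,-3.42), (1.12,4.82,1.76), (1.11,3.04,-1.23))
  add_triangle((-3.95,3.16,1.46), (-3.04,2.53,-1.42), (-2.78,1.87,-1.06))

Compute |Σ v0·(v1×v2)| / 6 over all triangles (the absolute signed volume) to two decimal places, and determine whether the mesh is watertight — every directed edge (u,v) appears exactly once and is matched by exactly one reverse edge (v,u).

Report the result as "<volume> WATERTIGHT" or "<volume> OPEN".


Per-triangle v0·(v1×v2)/6:
  t1: -0.7407
  t2: +0.4563
  t3: +0.9874
  t4: +1.0014
  t5: +0.7527
  t6: +2.2870
  t7: -0.6030
  t8: +0.1264
  t9: +13.3940
  t10: +4.0601
  t11: +3.1126
  t12: +0.5478
  t13: -0.4046
  t14: +0.7390
  t15: +3.3868
  t16: -0.0172
  t17: +4.4543
  t18: +1.3274
  t19: +0.6267
  t20: +0.8327
  t21: -0.9990
  t22: +2.3269
  t23: +6.4536
  t24: +7.8581
  t25: +4.2314
  t26: +1.6670
  t27: +9.7588
  t28: +0.7356
  t29: +4.9777
  t30: +0.2991
  t31: -0.5575
  t32: +20.8007
  t33: +3.9996
  t34: +1.2855
  t35: +0.1787
  t36: -0.4070
  t37: +0.6547
  t38: +15.2944
  t39: +5.5536
  t40: +2.3214
  t41: +1.6851
  t42: +1.0237
  t43: +1.2672
  t44: +3.3915
  t45: +1.4645
  t46: +3.6104
  t47: -0.1905
  t48: +0.5142
  t49: +0.4350
  t50: +5.1885
  t51: +3.4977
  t52: +0.7275
Σ = +145.3751 → |volume| = 145.38

Directed edges: 156 total, each appears once with its reverse present → watertight.

145.38 WATERTIGHT


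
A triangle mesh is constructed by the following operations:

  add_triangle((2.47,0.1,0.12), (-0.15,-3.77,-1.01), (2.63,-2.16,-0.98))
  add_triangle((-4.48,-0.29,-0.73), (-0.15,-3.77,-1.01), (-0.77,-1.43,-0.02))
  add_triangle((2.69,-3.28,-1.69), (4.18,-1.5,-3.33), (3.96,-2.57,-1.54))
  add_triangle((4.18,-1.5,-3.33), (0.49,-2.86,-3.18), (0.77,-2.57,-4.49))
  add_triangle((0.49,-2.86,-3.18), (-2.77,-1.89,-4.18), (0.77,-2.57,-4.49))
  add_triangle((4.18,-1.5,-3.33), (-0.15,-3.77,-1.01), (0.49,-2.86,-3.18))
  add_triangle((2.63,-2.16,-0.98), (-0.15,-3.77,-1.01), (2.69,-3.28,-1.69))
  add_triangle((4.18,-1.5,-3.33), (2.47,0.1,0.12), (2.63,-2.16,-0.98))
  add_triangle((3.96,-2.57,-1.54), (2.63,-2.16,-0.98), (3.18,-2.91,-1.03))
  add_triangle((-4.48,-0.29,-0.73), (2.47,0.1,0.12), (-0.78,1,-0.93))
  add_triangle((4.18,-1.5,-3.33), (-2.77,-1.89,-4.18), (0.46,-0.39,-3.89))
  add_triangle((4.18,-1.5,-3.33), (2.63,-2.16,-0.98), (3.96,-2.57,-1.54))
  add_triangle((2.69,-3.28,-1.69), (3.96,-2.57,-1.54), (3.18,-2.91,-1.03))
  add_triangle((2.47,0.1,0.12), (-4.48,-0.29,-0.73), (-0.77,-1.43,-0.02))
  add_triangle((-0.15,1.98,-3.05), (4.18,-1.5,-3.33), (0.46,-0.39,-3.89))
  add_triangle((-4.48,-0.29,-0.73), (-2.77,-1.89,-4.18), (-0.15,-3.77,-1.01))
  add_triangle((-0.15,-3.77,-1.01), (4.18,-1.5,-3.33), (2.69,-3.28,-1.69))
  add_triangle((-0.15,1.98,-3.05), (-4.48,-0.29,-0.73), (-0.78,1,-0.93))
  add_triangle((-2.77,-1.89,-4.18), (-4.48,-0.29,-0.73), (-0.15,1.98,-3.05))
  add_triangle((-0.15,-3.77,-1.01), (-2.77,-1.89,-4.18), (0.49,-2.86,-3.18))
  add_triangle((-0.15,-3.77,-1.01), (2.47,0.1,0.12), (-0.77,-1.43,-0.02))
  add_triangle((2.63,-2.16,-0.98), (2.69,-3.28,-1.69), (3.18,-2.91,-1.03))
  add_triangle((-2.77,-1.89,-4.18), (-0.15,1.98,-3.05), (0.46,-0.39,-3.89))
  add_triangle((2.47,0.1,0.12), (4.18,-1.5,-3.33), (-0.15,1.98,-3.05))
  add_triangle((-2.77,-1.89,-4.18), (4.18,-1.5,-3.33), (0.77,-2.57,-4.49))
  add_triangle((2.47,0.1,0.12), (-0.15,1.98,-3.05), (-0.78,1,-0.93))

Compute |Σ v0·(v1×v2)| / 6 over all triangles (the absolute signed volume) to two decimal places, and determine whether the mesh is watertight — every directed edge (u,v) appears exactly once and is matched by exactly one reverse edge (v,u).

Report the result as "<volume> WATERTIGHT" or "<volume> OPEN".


Per-triangle v0·(v1×v2)/6:
  t1: +0.7809
  t2: +1.3118
  t3: +2.2413
  t4: +2.7914
  t5: +2.7340
  t6: +5.3193
  t7: +0.6732
  t8: +2.5353
  t9: -0.0379
  t10: -0.2575
  t11: +6.0787
  t12: -0.4755
  t13: +0.5689
  t14: -0.2958
  t15: +5.2249
  t16: +9.2100
  t17: +3.0281
  t18: +1.1803
  t19: +9.4040
  t20: +5.4808
  t21: +0.6044
  t22: -0.1626
  t23: +5.3245
  t24: +4.9795
  t25: +2.4167
  t26: +0.5628
Σ = +71.2215 → |volume| = 71.22

Directed edges: 78 total, each appears once with its reverse present → watertight.

71.22 WATERTIGHT


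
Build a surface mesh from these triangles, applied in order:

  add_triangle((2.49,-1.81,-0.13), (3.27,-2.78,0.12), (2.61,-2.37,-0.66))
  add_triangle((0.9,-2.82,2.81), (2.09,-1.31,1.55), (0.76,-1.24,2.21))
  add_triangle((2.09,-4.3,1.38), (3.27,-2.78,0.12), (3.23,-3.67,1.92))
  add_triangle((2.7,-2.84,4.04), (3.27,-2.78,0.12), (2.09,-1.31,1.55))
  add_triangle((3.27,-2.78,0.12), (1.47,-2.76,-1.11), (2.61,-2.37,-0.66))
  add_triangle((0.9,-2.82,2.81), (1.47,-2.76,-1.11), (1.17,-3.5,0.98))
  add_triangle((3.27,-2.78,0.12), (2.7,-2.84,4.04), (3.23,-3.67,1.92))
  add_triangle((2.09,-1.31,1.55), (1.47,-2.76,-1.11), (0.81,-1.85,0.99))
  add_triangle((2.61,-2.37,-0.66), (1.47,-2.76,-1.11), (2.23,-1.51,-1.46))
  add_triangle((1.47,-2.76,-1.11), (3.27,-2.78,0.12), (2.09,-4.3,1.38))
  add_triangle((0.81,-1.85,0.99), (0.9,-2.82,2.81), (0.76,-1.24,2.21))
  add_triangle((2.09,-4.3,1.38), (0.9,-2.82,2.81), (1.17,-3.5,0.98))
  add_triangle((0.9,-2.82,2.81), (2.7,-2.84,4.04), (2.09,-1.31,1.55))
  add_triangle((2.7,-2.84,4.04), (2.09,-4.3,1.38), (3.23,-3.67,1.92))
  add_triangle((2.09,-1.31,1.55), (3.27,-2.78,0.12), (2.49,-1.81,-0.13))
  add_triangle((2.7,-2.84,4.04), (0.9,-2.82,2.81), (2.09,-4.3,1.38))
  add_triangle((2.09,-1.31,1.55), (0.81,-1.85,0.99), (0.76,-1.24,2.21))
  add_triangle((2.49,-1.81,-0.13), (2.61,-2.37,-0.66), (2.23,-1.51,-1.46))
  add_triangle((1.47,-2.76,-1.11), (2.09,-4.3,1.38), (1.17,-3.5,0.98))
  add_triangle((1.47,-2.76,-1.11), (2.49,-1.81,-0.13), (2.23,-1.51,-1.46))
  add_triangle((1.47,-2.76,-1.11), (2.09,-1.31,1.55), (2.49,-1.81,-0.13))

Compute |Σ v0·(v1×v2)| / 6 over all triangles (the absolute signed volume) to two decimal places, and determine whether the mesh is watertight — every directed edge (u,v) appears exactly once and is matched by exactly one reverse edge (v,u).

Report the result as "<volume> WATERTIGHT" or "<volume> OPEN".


Per-triangle v0·(v1×v2)/6:
  t1: +0.1446
  t2: +0.7238
  t3: +1.8209
  t4: +1.4399
  t5: +0.5262
  t6: -0.5982
  t7: +1.4499
  t8: -1.2781
  t9: +0.7209
  t10: +2.6733
  t11: -0.2467
  t12: +0.7735
  t13: -0.7446
  t14: +2.5407
  t15: +0.3027
  t16: +2.8569
  t17: -0.6662
  t18: +0.2877
  t19: +0.7729
  t20: -0.9907
  t21: -1.0749
Σ = +11.4346 → |volume| = 11.43

Directed edges: 63 total; 3 unmatched, e.g. (0.9,-2.82,2.81)→(1.47,-2.76,-1.11) → open.

11.43 OPEN


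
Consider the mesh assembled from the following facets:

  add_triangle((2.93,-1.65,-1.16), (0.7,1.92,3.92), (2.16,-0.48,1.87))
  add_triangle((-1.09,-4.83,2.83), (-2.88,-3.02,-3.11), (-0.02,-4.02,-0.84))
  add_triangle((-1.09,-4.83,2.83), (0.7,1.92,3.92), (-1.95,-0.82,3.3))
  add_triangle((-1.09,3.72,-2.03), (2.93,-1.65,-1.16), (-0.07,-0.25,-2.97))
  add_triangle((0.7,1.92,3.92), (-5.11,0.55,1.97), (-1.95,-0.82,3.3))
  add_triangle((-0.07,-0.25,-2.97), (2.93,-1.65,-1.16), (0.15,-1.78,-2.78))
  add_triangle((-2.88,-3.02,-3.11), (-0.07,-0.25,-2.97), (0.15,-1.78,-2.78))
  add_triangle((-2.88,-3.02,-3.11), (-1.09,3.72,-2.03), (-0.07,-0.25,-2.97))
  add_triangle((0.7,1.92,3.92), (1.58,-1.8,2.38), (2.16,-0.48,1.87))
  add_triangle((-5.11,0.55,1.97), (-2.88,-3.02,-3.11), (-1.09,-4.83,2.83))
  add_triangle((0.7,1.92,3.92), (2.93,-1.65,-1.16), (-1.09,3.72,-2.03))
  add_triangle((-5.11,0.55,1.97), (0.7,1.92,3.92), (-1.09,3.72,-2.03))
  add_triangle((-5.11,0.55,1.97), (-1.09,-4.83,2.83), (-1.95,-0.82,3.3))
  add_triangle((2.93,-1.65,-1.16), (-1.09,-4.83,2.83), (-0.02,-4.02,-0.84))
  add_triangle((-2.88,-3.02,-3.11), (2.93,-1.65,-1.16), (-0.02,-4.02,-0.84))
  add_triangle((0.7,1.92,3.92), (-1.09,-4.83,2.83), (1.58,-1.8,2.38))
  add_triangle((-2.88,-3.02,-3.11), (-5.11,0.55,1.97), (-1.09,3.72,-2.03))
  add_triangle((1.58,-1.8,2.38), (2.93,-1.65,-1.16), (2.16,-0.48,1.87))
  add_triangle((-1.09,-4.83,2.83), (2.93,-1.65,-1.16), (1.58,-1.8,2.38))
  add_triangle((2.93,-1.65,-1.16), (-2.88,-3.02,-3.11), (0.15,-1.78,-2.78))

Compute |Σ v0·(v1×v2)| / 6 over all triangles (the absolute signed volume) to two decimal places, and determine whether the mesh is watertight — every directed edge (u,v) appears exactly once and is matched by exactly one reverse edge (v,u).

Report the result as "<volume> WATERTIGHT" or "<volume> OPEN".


Per-triangle v0·(v1×v2)/6:
  t1: +1.5704
  t2: +9.1400
  t3: +7.7732
  t4: +4.8950
  t5: +8.0054
  t6: +2.0975
  t7: +2.4421
  t8: +6.8285
  t9: +2.4848
  t10: +24.6163
  t11: +9.1482
  t12: +17.0195
  t13: +8.6233
  t14: +6.9757
  t15: +6.4449
  t16: +7.7819
  t17: +19.8979
  t18: +2.2921
  t19: +6.9238
  t20: +2.6479
Σ = +157.6085 → |volume| = 157.61

Directed edges: 60 total, each appears once with its reverse present → watertight.

157.61 WATERTIGHT


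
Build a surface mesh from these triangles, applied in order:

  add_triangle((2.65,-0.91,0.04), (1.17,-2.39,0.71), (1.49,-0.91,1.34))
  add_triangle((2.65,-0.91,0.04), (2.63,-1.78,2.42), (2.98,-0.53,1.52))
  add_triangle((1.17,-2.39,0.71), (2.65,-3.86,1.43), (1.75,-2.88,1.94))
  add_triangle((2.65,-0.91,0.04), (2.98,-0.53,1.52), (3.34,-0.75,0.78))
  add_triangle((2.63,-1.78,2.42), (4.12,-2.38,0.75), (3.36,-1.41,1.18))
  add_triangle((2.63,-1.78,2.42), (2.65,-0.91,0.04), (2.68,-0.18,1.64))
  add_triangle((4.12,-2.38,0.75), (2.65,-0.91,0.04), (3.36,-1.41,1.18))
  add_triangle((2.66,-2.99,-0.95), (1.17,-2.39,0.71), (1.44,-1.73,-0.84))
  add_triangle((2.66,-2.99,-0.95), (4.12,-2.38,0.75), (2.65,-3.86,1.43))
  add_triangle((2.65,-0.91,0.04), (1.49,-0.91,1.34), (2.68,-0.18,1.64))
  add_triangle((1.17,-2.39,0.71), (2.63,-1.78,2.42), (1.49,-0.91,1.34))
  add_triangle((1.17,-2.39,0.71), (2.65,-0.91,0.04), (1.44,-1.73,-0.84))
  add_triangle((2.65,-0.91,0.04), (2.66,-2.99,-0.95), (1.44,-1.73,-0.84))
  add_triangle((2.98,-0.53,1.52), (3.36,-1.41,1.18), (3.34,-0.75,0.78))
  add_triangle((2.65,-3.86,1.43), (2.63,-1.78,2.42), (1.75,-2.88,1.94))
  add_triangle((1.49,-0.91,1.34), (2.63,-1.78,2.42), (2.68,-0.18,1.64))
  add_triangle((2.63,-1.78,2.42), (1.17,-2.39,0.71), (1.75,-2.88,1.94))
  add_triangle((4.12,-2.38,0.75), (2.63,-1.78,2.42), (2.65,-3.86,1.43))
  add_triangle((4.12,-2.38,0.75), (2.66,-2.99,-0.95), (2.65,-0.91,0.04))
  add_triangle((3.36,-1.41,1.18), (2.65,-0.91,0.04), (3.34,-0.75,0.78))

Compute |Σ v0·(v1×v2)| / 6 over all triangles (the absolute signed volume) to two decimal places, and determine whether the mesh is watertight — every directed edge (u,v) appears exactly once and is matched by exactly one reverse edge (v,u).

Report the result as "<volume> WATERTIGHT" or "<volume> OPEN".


Per-triangle v0·(v1×v2)/6:
  t1: -1.0351
  t2: -1.0899
  t3: +0.2901
  t4: -0.0996
  t5: +0.8095
  t6: +1.3978
  t7: +0.4036
  t8: +0.2109
  t9: +3.2396
  t10: -0.7122
  t11: -0.0376
  t12: -1.1345
  t13: +0.2500
  t14: +0.3313
  t15: +1.0482
  t16: +0.0134
  t17: -0.5034
  t18: +2.9351
  t19: +1.0529
  t20: +0.2805
Σ = +7.6505 → |volume| = 7.65

Directed edges: 60 total; 6 unmatched, e.g. (2.63,-1.78,2.42)→(2.98,-0.53,1.52) → open.

7.65 OPEN


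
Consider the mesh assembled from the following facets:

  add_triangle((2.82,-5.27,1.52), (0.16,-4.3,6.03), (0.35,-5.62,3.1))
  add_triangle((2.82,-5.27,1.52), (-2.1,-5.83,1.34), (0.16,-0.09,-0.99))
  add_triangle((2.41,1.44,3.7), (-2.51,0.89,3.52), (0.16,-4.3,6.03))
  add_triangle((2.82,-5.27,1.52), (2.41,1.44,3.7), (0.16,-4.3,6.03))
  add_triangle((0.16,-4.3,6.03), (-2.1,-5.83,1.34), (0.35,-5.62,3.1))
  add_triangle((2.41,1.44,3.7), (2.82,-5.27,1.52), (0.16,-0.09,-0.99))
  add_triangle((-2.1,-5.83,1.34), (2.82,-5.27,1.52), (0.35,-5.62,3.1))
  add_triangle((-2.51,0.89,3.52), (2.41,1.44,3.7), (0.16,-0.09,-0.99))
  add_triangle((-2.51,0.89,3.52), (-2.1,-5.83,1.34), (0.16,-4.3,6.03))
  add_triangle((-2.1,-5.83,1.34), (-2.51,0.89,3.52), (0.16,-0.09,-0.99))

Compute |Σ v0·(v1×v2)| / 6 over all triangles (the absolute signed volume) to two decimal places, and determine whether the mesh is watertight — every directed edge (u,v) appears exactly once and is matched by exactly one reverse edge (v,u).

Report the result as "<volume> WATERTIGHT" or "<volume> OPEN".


95.00 WATERTIGHT

Per-triangle v0·(v1×v2)/6:
  t1: +8.3979
  t2: +4.6913
  t3: +18.5708
  t4: +21.1194
  t5: +8.6290
  t6: +3.2424
  t7: +7.5780
  t8: +0.6364
  t9: +20.0510
  t10: +2.0834
Σ = +94.9995 → |volume| = 95.00

Directed edges: 30 total, each appears once with its reverse present → watertight.


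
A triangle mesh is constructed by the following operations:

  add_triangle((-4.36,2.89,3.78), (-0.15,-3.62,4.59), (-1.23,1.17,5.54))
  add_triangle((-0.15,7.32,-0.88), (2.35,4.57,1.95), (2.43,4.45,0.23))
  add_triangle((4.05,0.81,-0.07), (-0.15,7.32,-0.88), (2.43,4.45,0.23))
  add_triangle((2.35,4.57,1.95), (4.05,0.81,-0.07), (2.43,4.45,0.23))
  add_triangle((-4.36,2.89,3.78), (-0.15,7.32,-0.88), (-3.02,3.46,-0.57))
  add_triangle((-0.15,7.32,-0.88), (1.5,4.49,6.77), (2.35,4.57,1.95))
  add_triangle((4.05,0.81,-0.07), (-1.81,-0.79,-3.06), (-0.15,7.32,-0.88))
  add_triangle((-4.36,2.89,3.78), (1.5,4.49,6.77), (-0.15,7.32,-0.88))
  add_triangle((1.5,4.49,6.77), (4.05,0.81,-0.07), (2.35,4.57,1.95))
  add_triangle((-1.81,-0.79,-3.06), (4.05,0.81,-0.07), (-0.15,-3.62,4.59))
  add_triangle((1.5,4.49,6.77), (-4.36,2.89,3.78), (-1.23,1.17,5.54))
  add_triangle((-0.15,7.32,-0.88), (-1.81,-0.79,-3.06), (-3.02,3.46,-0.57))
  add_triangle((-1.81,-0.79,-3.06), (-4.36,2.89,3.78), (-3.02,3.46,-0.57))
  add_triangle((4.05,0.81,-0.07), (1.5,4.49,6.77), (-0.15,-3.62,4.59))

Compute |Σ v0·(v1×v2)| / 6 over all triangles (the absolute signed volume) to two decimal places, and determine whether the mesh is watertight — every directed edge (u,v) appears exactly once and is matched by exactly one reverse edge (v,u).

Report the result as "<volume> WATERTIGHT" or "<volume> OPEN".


Per-triangle v0·(v1×v2)/6:
  t1: +13.2408
  t2: +5.4072
  t3: +3.7110
  t4: +4.5735
  t5: +15.6583
  t6: +16.9378
  t7: +15.5916
  t8: +46.3706
  t9: +13.1778
  t10: +8.8163
  t11: +15.7483
  t12: +11.0081
  t13: +9.5151
  t14: +29.4426
Σ = +209.1989 → |volume| = 209.20

Directed edges: 42 total; 6 unmatched, e.g. (-4.36,2.89,3.78)→(-0.15,-3.62,4.59) → open.

209.20 OPEN


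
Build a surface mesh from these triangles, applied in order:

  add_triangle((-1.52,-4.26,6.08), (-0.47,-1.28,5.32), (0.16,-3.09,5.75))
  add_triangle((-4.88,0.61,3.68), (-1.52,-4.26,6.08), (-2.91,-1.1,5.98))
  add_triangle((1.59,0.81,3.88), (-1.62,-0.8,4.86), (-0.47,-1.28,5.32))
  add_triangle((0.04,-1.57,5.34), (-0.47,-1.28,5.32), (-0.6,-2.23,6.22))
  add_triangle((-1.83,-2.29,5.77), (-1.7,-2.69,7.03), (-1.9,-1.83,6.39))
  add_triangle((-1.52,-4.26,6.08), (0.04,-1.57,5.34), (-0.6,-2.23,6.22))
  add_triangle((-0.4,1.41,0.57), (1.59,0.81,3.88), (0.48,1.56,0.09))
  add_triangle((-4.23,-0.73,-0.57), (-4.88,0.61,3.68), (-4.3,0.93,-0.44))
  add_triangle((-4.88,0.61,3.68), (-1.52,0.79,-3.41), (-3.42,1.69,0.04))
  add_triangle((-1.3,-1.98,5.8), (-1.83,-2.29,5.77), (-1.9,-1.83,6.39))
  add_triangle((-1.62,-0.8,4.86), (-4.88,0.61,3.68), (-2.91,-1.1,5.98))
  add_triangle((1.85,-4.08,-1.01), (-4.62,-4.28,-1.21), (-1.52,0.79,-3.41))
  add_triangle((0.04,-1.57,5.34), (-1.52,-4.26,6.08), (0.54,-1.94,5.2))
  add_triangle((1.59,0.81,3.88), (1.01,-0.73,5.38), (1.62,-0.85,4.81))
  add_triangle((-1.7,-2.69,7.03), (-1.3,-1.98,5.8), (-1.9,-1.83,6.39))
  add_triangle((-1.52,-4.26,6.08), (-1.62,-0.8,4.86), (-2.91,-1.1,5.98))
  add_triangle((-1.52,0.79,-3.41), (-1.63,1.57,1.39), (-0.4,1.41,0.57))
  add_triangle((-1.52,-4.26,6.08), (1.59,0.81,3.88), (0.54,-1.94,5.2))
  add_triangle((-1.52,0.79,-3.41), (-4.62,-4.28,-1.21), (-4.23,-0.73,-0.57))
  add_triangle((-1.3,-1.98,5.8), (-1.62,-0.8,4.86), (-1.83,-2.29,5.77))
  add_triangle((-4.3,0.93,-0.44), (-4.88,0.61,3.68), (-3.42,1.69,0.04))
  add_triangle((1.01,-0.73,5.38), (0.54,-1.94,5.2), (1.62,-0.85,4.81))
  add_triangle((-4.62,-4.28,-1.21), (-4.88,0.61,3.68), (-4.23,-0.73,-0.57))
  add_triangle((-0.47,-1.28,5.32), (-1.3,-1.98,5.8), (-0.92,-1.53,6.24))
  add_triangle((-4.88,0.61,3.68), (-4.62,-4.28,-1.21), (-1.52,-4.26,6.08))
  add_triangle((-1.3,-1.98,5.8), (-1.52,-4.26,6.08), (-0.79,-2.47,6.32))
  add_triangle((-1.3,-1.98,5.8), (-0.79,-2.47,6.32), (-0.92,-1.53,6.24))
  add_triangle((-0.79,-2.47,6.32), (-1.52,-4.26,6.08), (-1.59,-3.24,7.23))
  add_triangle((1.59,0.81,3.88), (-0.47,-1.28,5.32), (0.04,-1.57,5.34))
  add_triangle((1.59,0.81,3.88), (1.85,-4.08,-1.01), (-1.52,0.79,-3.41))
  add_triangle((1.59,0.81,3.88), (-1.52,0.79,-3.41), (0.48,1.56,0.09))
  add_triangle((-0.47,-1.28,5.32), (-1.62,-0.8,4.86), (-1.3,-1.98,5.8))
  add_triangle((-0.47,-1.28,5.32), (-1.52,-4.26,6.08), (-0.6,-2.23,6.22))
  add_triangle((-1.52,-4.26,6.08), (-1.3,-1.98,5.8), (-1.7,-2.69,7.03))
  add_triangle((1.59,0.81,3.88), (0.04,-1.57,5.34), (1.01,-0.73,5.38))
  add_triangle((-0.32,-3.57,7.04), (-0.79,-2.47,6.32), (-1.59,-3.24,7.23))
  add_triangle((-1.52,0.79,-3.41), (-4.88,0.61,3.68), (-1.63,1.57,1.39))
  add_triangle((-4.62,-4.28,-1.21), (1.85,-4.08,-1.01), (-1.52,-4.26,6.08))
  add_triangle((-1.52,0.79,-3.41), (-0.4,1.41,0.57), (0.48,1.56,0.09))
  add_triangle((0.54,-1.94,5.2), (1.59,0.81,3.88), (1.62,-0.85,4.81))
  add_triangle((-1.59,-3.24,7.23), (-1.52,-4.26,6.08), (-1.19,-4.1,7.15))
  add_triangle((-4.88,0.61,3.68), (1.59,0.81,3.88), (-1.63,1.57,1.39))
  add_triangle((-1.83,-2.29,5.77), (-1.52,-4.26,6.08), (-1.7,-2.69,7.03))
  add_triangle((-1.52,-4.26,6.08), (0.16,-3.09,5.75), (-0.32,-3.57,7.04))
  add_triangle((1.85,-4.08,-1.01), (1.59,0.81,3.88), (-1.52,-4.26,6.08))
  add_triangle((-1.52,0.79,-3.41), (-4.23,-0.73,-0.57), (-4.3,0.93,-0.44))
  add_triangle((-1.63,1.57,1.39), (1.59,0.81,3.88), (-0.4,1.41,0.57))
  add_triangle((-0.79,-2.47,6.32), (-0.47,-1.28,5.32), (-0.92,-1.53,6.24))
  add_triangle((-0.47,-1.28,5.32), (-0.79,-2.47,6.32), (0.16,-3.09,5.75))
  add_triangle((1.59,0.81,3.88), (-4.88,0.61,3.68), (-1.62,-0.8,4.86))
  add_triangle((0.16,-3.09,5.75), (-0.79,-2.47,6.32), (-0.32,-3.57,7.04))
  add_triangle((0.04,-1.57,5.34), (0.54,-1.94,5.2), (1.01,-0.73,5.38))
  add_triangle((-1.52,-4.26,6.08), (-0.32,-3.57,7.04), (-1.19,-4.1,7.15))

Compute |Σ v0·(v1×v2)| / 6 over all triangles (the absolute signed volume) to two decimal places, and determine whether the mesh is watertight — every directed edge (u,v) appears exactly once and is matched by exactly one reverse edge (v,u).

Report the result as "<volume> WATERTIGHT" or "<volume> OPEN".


Per-triangle v0·(v1×v2)/6:
  t1: -3.1439
  t2: +7.8275
  t3: +2.4736
  t4: +0.3456
  t5: +0.3474
  t6: +0.8637
  t7: +1.0014
  t8: +4.9705
  t9: -3.4394
  t10: -0.3271
  t11: +1.2449
  t12: +15.9665
  t13: +1.6754
  t14: +1.0117
  t15: +0.1734
  t16: +2.4674
  t17: +1.2682
  t18: -2.1602
  t19: +8.3055
  t20: +0.6100
  t21: +2.9709
  t22: +0.8708
  t23: +10.0487
  t24: -0.1711
  t25: +36.4811
  t26: +1.3705
  t27: +0.5081
  t28: -1.0300
  t29: +1.2799
  t30: +1.8920
  t31: -0.5526
  t32: +0.8750
  t33: +0.5140
  t34: +0.2184
  t35: +0.5003
  t36: +0.8361
  t37: +5.1414
  t38: +32.1824
  t39: +0.9732
  t40: -1.2206
  t41: +0.9049
  t42: +5.5119
  t43: +0.9800
  t44: +0.8360
  t45: +18.1319
  t46: +3.8818
  t47: +1.3120
  t48: +0.3045
  t49: +0.9128
  t50: +7.1264
  t51: +0.2606
  t52: +0.7347
  t53: +0.5024
Σ = +176.5703 → |volume| = 176.57

Directed edges: 159 total; 9 unmatched, e.g. (-1.52,0.79,-3.41)→(-3.42,1.69,0.04) → open.

176.57 OPEN
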